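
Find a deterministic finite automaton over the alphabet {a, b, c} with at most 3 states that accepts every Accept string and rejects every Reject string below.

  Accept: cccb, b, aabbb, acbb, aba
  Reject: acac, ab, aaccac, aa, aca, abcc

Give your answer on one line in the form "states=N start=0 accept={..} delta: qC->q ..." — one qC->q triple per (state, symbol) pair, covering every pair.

states=3 start=0 accept={0} delta: 0a->1 0b->0 0c->0 1a->1 1b->2 1c->1 2a->0 2b->0 2c->1

State merging on the prefix tree: take the shortest (then alphabetical) example prefix whose next move is undefined and point that move at state 0, else 1, else 2, ...; a target is out if some Accept/Reject pair would then sit in one state with the same input left (inseparable). If every existing state is out, open a new one.
a: 0a undefined. 0a->0: no, b/ab meet in 0 with "b" left. Open state 1: 0a->1.
b: 0b undefined. 0b->0: ok.
c: 0c undefined. 0c->0: ok.
aa: 1a undefined. 1a->0: no, cccb/aa meet in 0. 1a->1: ok.
ab: 1b undefined. 1b->0: no, cccb/ab meet in 0. 1b->1: no, aabbb/ab meet in 1. Open state 2: 1b->2.
ac: 1c undefined. 1c->0: no, cccb/acac meet in 0. 1c->1: ok.
aba: 2a undefined. 2a->0: ok.
abc: 2c undefined. 2c->0: no, cccb/abcc meet in 0. 2c->1: ok.
aabb: 2b undefined. 2b->0: ok.
All examples now run through 3 states with every (state, symbol) defined. Accept strings end in {0}, Reject strings end in {1,2}; accept={0}.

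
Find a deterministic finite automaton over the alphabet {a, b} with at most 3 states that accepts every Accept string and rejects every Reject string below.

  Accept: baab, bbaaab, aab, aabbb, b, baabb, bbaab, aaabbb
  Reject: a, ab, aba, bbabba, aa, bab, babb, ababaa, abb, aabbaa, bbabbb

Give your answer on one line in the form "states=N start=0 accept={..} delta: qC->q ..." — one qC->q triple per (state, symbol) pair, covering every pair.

states=3 start=0 accept={0} delta: 0a->1 0b->0 1a->2 1b->1 2a->0 2b->0

State merging on the prefix tree: take the shortest (then alphabetical) example prefix whose next move is undefined and point that move at state 0, else 1, else 2, ...; a target is out if some Accept/Reject pair would then sit in one state with the same input left (inseparable). If every existing state is out, open a new one.
a: 0a undefined. 0a->0: no, aab/ab meet in 0 with "b" left. Open state 1: 0a->1.
b: 0b undefined. 0b->0: ok.
aa: 1a undefined. 1a->0: no, baab/aa meet in 0. 1a->1: no, baab/ab meet in 1 with "b" left. Open state 2: 1a->2.
ab: 1b undefined. 1b->0: no, b/ab meet in 0. 1b->1: ok.
aaa: 2a undefined. 2a->0: ok.
aab: 2b undefined. 2b->0: ok.
All examples now run through 3 states with every (state, symbol) defined. Accept strings end in {0}, Reject strings end in {1,2}; accept={0}.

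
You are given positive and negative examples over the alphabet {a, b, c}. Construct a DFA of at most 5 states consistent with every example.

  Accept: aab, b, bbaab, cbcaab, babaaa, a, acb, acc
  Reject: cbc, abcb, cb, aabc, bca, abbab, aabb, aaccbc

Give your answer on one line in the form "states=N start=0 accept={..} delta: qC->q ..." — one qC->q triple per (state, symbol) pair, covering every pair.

Fold the examples into a partial DFA from state 0: repeatedly fix the first undefined (state, symbol) met by the shortest-then-alphabetical prefix, trying targets in increasing order and rejecting any under which an Accept and a Reject string meet in one state with the same remainder; add a state when all current targets are rejected. Accepting states are where Accept strings end.
a: 0a undefined. 0a->0: no, acb/cb meet in 0 with "cb" left. Open state 1: 0a->1.
b: 0b undefined. 0b->0: ok.
c: 0c undefined. 0c->0: no, b/cbc meet in 0. 0c->1: ok.
aa: 1a undefined. 1a->0: no, aab/bca meet in 0. 1a->1: no, aab/cb meet in 1 with "b" left. Open state 2: 1a->2.
ab: 1b undefined. 1b->0: no, b/abcb meet in 0. 1b->1: no, aab/abbab meet in 2 with "b" left. 1b->2: ok.
ac: 1c undefined. 1c->0: ok.
aab: 2b undefined. 2b->0: no, aab/aabb meet in 0. 2b->1: no, aab/abbab meet in 1. 2b->2: no, aab/cb meet in 2. Open state 3: 2b->3.
aac: 2c undefined. 2c->0: no, b/cbc meet in 0. 2c->1: no, a/cbc meet in 1. 2c->2: no, aab/abcb meet in 3. 2c->3: no, aab/cbc meet in 3. Open state 4: 2c->4.
aabb: 3b undefined. 3b->0: no, b/aabb meet in 0. 3b->1: no, a/aabb meet in 1. 3b->2: ok.
aabc: 3c undefined. 3c->0: no, b/aabc meet in 0. 3c->1: no, a/aabc meet in 1. 3c->2: ok.
aacc: 4c undefined. 4c->0: no, a/aaccbc meet in 1. 4c->1: ok.
abba: 3a undefined. 3a->0: no, b/abbab meet in 0. 3a->1: ok.
abcb: 4b undefined. 4b->0: no, b/abcb meet in 0. 4b->1: no, a/abcb meet in 1. 4b->2: ok.
baba: 2a undefined. 2a->0: no, babaaa/abcb meet in 2. 2a->1: ok.
cbca: 4a undefined. 4a->0: no, cbcaab/abcb meet in 2. 4a->1: ok.
All examples now run through 5 states with every (state, symbol) defined. Accept strings end in {0,1,3}, Reject strings end in {2,4}; accept={0,1,3}.

states=5 start=0 accept={0,1,3} delta: 0a->1 0b->0 0c->1 1a->2 1b->2 1c->0 2a->1 2b->3 2c->4 3a->1 3b->2 3c->2 4a->1 4b->2 4c->1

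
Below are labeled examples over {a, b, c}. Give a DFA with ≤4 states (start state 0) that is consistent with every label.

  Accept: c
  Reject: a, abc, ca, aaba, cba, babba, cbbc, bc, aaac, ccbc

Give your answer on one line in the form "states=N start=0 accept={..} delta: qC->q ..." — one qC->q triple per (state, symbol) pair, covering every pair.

State merging on the prefix tree: take the shortest (then alphabetical) example prefix whose next move is undefined and point that move at state 0, else 1, else 2, ...; a target is out if some Accept/Reject pair would then sit in one state with the same input left (inseparable). If every existing state is out, open a new one.
a: 0a undefined. 0a->0: no, c/aaac meet in 0 with "c" left. Open state 1: 0a->1.
b: 0b undefined. 0b->0: no, c/bc meet in 0 with "c" left. 0b->1: ok.
c: 0c undefined. 0c->0: ok.
aa: 1a undefined. 1a->0: no, c/aaba meet in 0. 1a->1: ok.
ab: 1b undefined. 1b->0: no, c/abc meet in 0. 1b->1: ok.
bc: 1c undefined. 1c->0: no, c/abc meet in 0. 1c->1: ok.
All examples now run through 2 states with every (state, symbol) defined. Accept strings end in {0}, Reject strings end in {1}; accept={0}.

states=2 start=0 accept={0} delta: 0a->1 0b->1 0c->0 1a->1 1b->1 1c->1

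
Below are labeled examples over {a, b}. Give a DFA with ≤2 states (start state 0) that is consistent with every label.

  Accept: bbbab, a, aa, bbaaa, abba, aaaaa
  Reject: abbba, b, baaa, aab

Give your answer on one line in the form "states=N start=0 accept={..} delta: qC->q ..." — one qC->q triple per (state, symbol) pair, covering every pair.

states=2 start=0 accept={0} delta: 0a->0 0b->1 1a->1 1b->0

Grow the machine one transition at a time. Run the examples from 0; the earliest place one falls off (shortest prefix, ties alphabetical) gets sent to the lowest-numbered state that keeps every Accept/Reject pair distinguishable — a pair clashes when both reach the same state with identical unread suffix — and to a fresh state only if none does.
a: 0a undefined. 0a->0: ok.
b: 0b undefined. 0b->0: no, bbbab/abbba meet in 0. Open state 1: 0b->1.
ba: 1a undefined. 1a->0: no, a/baaa meet in 0. 1a->1: ok.
bb: 1b undefined. 1b->0: ok.
All examples now run through 2 states with every (state, symbol) defined. Accept strings end in {0}, Reject strings end in {1}; accept={0}.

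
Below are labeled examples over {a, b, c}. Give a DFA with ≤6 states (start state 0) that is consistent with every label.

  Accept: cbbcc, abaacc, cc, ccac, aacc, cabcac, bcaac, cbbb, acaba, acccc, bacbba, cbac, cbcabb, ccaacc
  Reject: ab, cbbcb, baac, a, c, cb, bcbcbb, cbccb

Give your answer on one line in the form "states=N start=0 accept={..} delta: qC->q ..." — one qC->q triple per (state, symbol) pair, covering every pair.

states=5 start=0 accept={3,4} delta: 0a->0 0b->0 0c->1 1a->1 1b->2 1c->3 2a->3 2b->3 2c->3 3a->4 3b->4 3c->4 4a->0 4b->2 4c->3

Fold the examples into a partial DFA from state 0: repeatedly fix the first undefined (state, symbol) met by the shortest-then-alphabetical prefix, trying targets in increasing order and rejecting any under which an Accept and a Reject string meet in one state with the same remainder; add a state when all current targets are rejected. Accepting states are where Accept strings end.
a: 0a undefined. 0a->0: ok.
b: 0b undefined. 0b->0: ok.
c: 0c undefined. 0c->0: no, cbbcc/ab meet in 0. Open state 1: 0c->1.
ca: 1a undefined. 1a->0: no, cabcac/baac meet in 1. 1a->1: ok.
cb: 1b undefined. 1b->0: no, cbbb/ab meet in 0. 1b->1: no, cbbb/baac meet in 1. Open state 2: 1b->2.
cc: 1c undefined. 1c->0: no, abaacc/ab meet in 0. 1c->1: no, abaacc/baac meet in 1. 1c->2: no, abaacc/cb meet in 2. Open state 3: 1c->3.
cba: 2a undefined. 2a->0: no, acaba/ab meet in 0. 2a->1: no, acaba/baac meet in 1. 2a->2: no, acaba/cb meet in 2. 2a->3: ok.
cbb: 2b undefined. 2b->0: no, cbbb/ab meet in 0. 2b->1: no, cbbb/cb meet in 2. 2b->2: no, cbbb/cb meet in 2. 2b->3: ok.
cbc: 2c undefined. 2c->0: no, cabcac/baac meet in 1. 2c->1: no, abaacc/bcbcbb meet in 3. 2c->2: no, abaacc/cbccb meet in 3. 2c->3: ok.
cca: 3a undefined. 3a->0: no, ccac/baac meet in 1. 3a->1: no, bacbba/baac meet in 1. 3a->2: no, bacbba/cb meet in 2. 3a->3: no, cbcabb/bcbcbb meet in 3 with "bb" left. Open state 4: 3a->4.
accc: 3c undefined. 3c->0: no, cbbcc/baac meet in 1. 3c->1: no, cbac/baac meet in 1. 3c->2: no, cbbcc/cbbcb meet in 3. 3c->3: no, cbbb/cbbcb meet in 3 with "b" left. 3c->4: ok.
cbbb: 3b undefined. 3b->0: no, cbbb/ab meet in 0. 3b->1: no, cbbb/baac meet in 1. 3b->2: no, abaacc/bcbcbb meet in 3. 3b->3: no, abaacc/bcbcbb meet in 3. 3b->4: ok.
ccaa: 4a undefined. 4a->0: ok.
ccac: 4c undefined. 4c->0: no, cbbcc/ab meet in 0. 4c->1: no, cbbcc/baac meet in 1. 4c->2: no, cbbcc/cb meet in 2. 4c->3: ok.
cbbcb: 4b undefined. 4b->0: no, cbcabb/ab meet in 0. 4b->1: no, cbcabb/cb meet in 2. 4b->2: ok.
All examples now run through 5 states with every (state, symbol) defined. Accept strings end in {3,4}, Reject strings end in {0,1,2}; accept={3,4}.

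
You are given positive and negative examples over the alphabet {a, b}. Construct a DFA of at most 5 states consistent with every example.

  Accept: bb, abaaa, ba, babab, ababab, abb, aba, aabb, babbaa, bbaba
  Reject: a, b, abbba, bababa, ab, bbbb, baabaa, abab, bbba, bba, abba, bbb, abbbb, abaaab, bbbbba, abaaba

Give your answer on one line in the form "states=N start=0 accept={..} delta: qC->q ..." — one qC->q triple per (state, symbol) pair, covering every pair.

states=5 start=0 accept={2,3} delta: 0a->0 0b->1 1a->2 1b->3 2a->1 2b->4 3a->0 3b->0 4a->1 4b->2

Grow the machine one transition at a time. Run the examples from 0; the earliest place one falls off (shortest prefix, ties alphabetical) gets sent to the lowest-numbered state that keeps every Accept/Reject pair distinguishable — a pair clashes when both reach the same state with identical unread suffix — and to a fresh state only if none does.
a: 0a undefined. 0a->0: ok.
b: 0b undefined. 0b->0: no, bb/a meet in 0. Open state 1: 0b->1.
ba: 1a undefined. 1a->0: no, abaaa/a meet in 0. 1a->1: no, bb/abab meet in 1 with "b" left. Open state 2: 1a->2.
bb: 1b undefined. 1b->0: no, bb/a meet in 0. 1b->1: no, bb/b meet in 1. 1b->2: no, bbaba/abaaba meet in 2 with "aba" left. Open state 3: 1b->3.
baa: 2a undefined. 2a->0: no, abaaa/a meet in 0. 2a->1: ok.
bab: 2b undefined. 2b->0: no, abaaa/bababa meet in 2. 2b->1: no, abaaa/bababa meet in 2. 2b->2: no, abaaa/abab meet in 2. 2b->3: no, bb/abab meet in 3. Open state 4: 2b->4.
bba: 3a undefined. 3a->0: ok.
bbb: 3b undefined. 3b->0: ok.
baba: 4a undefined. 4a->0: no, abaaa/bababa meet in 2. 4a->1: ok.
babb: 4b undefined. 4b->0: no, babbaa/a meet in 0. 4b->1: no, babbaa/b meet in 1. 4b->2: ok.
All examples now run through 5 states with every (state, symbol) defined. Accept strings end in {2,3}, Reject strings end in {0,1,4}; accept={2,3}.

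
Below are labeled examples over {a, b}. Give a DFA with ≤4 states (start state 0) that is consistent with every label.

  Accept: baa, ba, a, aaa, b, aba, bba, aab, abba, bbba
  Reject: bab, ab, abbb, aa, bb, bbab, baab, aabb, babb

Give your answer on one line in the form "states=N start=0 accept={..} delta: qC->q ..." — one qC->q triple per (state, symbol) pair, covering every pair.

Grow the machine one transition at a time. Run the examples from 0; the earliest place one falls off (shortest prefix, ties alphabetical) gets sent to the lowest-numbered state that keeps every Accept/Reject pair distinguishable — a pair clashes when both reach the same state with identical unread suffix — and to a fresh state only if none does.
a: 0a undefined. 0a->0: no, a/aa meet in 0. Open state 1: 0a->1.
b: 0b undefined. 0b->0: no, baa/aa meet in 1 with "a" left. 0b->1: no, ba/aa meet in 1 with "a" left. Open state 2: 0b->2.
aa: 1a undefined. 1a->0: ok.
ab: 1b undefined. 1b->0: ok.
ba: 2a undefined. 2a->0: no, ba/ab meet in 0. 2a->1: no, baa/bab meet in 0. 2a->2: ok.
bb: 2b undefined. 2b->0: no, baa/babb meet in 2. 2b->1: no, baa/bbab meet in 2. 2b->2: no, baa/bab meet in 2. Open state 3: 2b->3.
bba: 3a undefined. 3a->0: no, baa/bbab meet in 2. 3a->1: ok.
bbb: 3b undefined. 3b->0: ok.
All examples now run through 4 states with every (state, symbol) defined. Accept strings end in {1,2}, Reject strings end in {0,3}; accept={1,2}.

states=4 start=0 accept={1,2} delta: 0a->1 0b->2 1a->0 1b->0 2a->2 2b->3 3a->1 3b->0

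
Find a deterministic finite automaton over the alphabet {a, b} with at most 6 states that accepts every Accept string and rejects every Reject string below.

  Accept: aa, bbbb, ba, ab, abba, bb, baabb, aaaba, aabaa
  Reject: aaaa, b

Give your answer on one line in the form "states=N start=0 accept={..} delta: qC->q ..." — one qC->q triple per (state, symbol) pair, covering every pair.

Grow the machine one transition at a time. Run the examples from 0; the earliest place one falls off (shortest prefix, ties alphabetical) gets sent to the lowest-numbered state that keeps every Accept/Reject pair distinguishable — a pair clashes when both reach the same state with identical unread suffix — and to a fresh state only if none does.
a: 0a undefined. 0a->0: no, aa/aaaa meet in 0. Open state 1: 0a->1.
b: 0b undefined. 0b->0: no, bbbb/b meet in 0. 0b->1: ok.
aa: 1a undefined. 1a->0: no, aa/aaaa meet in 0. 1a->1: no, aa/aaaa meet in 1. Open state 2: 1a->2.
ab: 1b undefined. 1b->0: ok.
aaa: 2a undefined. 2a->0: ok.
aab: 2b undefined. 2b->0: ok.
All examples now run through 3 states with every (state, symbol) defined. Accept strings end in {0,2}, Reject strings end in {1}; accept={0,2}.

states=3 start=0 accept={0,2} delta: 0a->1 0b->1 1a->2 1b->0 2a->0 2b->0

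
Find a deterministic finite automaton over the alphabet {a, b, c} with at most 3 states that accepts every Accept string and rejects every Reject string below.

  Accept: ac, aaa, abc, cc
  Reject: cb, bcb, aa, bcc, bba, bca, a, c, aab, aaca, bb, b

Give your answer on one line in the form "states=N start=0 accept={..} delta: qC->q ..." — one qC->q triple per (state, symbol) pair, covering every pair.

Grow the machine one transition at a time. Run the examples from 0; the earliest place one falls off (shortest prefix, ties alphabetical) gets sent to the lowest-numbered state that keeps every Accept/Reject pair distinguishable — a pair clashes when both reach the same state with identical unread suffix — and to a fresh state only if none does.
a: 0a undefined. 0a->0: no, ac/c meet in 0 with "c" left. Open state 1: 0a->1.
b: 0b undefined. 0b->0: no, cc/bcc meet in 0 with "cc" left. 0b->1: ok.
c: 0c undefined. 0c->0: no, cc/c meet in 0. 0c->1: ok.
aa: 1a undefined. 1a->0: no, aaa/a meet in 1. 1a->1: no, aaa/aa meet in 1. Open state 2: 1a->2.
ab: 1b undefined. 1b->0: no, abc/bba meet in 1. 1b->1: ok.
ac: 1c undefined. 1c->0: ok.
aaa: 2a undefined. 2a->0: ok.
aab: 2b undefined. 2b->0: no, ac/aab meet in 0. 2b->1: ok.
aac: 2c undefined. 2c->0: ok.
All examples now run through 3 states with every (state, symbol) defined. Accept strings end in {0}, Reject strings end in {1,2}; accept={0}.

states=3 start=0 accept={0} delta: 0a->1 0b->1 0c->1 1a->2 1b->1 1c->0 2a->0 2b->1 2c->0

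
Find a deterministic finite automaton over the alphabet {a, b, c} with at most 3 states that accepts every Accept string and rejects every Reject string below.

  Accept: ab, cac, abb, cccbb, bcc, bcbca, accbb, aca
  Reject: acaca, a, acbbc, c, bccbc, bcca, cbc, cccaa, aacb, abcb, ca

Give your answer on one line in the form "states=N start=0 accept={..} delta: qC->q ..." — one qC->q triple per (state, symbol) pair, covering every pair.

states=3 start=0 accept={0} delta: 0a->1 0b->0 0c->2 1a->0 1b->0 1c->1 2a->2 2b->1 2c->0

Grow the machine one transition at a time. Run the examples from 0; the earliest place one falls off (shortest prefix, ties alphabetical) gets sent to the lowest-numbered state that keeps every Accept/Reject pair distinguishable — a pair clashes when both reach the same state with identical unread suffix — and to a fresh state only if none does.
a: 0a undefined. 0a->0: no, aca/ca meet in 0 with "ca" left. Open state 1: 0a->1.
b: 0b undefined. 0b->0: ok.
c: 0c undefined. 0c->0: no, cccbb/c meet in 0. 0c->1: no, aca/bcca meet in 1 with "ca" left. Open state 2: 0c->2.
aa: 1a undefined. 1a->0: ok.
ab: 1b undefined. 1b->0: ok.
ac: 1c undefined. 1c->0: no, aca/acaca meet in 1. 1c->1: ok.
ca: 2a undefined. 2a->0: no, ab/acaca meet in 0. 2a->1: no, cac/acaca meet in 1. 2a->2: ok.
cb: 2b undefined. 2b->0: no, ab/aacb meet in 0. 2b->1: ok.
cc: 2c undefined. 2c->0: ok.
All examples now run through 3 states with every (state, symbol) defined. Accept strings end in {0}, Reject strings end in {1,2}; accept={0}.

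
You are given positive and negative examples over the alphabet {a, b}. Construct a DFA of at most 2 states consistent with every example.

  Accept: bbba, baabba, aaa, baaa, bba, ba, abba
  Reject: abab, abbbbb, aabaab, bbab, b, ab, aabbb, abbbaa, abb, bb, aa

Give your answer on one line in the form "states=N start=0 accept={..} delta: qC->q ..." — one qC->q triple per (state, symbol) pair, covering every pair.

State merging on the prefix tree: take the shortest (then alphabetical) example prefix whose next move is undefined and point that move at state 0, else 1, else 2, ...; a target is out if some Accept/Reject pair would then sit in one state with the same input left (inseparable). If every existing state is out, open a new one.
a: 0a undefined. 0a->0: no, aaa/aa meet in 0. Open state 1: 0a->1.
b: 0b undefined. 0b->0: ok.
aa: 1a undefined. 1a->0: ok.
ab: 1b undefined. 1b->0: ok.
All examples now run through 2 states with every (state, symbol) defined. Accept strings end in {1}, Reject strings end in {0}; accept={1}.

states=2 start=0 accept={1} delta: 0a->1 0b->0 1a->0 1b->0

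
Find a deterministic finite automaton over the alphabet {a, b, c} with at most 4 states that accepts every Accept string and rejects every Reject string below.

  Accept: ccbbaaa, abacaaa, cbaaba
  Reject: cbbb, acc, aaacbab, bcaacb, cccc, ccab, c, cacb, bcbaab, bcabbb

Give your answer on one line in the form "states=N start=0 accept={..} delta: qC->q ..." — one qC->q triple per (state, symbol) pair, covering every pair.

states=3 start=0 accept={2} delta: 0a->0 0b->0 0c->1 1a->2 1b->1 1c->1 2a->1 2b->0 2c->0

Fold the examples into a partial DFA from state 0: repeatedly fix the first undefined (state, symbol) met by the shortest-then-alphabetical prefix, trying targets in increasing order and rejecting any under which an Accept and a Reject string meet in one state with the same remainder; add a state when all current targets are rejected. Accepting states are where Accept strings end.
a: 0a undefined. 0a->0: ok.
b: 0b undefined. 0b->0: ok.
c: 0c undefined. 0c->0: no, ccbbaaa/cbbb meet in 0. Open state 1: 0c->1.
ca: 1a undefined. 1a->0: no, abacaaa/bcabbb meet in 0. 1a->1: no, abacaaa/c meet in 1. Open state 2: 1a->2.
cb: 1b undefined. 1b->0: no, cbaaba/cbbb meet in 0. 1b->1: ok.
cc: 1c undefined. 1c->0: no, ccbbaaa/acc meet in 0. 1c->1: ok.
cac: 2c undefined. 2c->0: ok.
bcaa: 2a undefined. 2a->0: no, ccbbaaa/cacb meet in 0. 2a->1: ok.
bcab: 2b undefined. 2b->0: ok.
All examples now run through 3 states with every (state, symbol) defined. Accept strings end in {2}, Reject strings end in {0,1}; accept={2}.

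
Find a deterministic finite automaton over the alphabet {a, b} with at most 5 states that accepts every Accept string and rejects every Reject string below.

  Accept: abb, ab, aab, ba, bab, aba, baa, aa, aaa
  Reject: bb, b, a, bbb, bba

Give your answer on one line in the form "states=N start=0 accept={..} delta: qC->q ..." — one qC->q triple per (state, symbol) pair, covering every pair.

states=4 start=0 accept={3} delta: 0a->1 0b->2 1a->3 1b->3 2a->3 2b->0 3a->3 3b->3

Grow the machine one transition at a time. Run the examples from 0; the earliest place one falls off (shortest prefix, ties alphabetical) gets sent to the lowest-numbered state that keeps every Accept/Reject pair distinguishable — a pair clashes when both reach the same state with identical unread suffix — and to a fresh state only if none does.
a: 0a undefined. 0a->0: no, abb/bb meet in 0 with "bb" left. Open state 1: 0a->1.
b: 0b undefined. 0b->0: no, ba/a meet in 1. 0b->1: no, abb/bbb meet in 1 with "bb" left. Open state 2: 0b->2.
aa: 1a undefined. 1a->0: no, aab/b meet in 2. 1a->1: no, aa/a meet in 1. 1a->2: no, aab/bb meet in 2 with "b" left. Open state 3: 1a->3.
ab: 1b undefined. 1b->0: no, abb/b meet in 2. 1b->1: no, abb/a meet in 1. 1b->2: no, abb/bb meet in 2 with "b" left. 1b->3: ok.
ba: 2a undefined. 2a->0: no, bab/b meet in 2. 2a->1: no, ba/a meet in 1. 2a->2: no, ba/b meet in 2. 2a->3: ok.
bb: 2b undefined. 2b->0: ok.
aaa: 3a undefined. 3a->0: no, aba/bb meet in 0. 3a->1: no, aba/a meet in 1. 3a->2: no, aba/b meet in 2. 3a->3: ok.
aab: 3b undefined. 3b->0: no, abb/bb meet in 0. 3b->1: no, abb/a meet in 1. 3b->2: no, abb/b meet in 2. 3b->3: ok.
All examples now run through 4 states with every (state, symbol) defined. Accept strings end in {3}, Reject strings end in {0,1,2}; accept={3}.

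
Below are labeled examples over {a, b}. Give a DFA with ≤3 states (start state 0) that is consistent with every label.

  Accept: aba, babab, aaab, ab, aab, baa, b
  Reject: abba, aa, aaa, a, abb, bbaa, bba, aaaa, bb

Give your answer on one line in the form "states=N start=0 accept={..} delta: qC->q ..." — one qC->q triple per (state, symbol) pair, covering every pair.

State merging on the prefix tree: take the shortest (then alphabetical) example prefix whose next move is undefined and point that move at state 0, else 1, else 2, ...; a target is out if some Accept/Reject pair would then sit in one state with the same input left (inseparable). If every existing state is out, open a new one.
a: 0a undefined. 0a->0: ok.
b: 0b undefined. 0b->0: no, aba/abba meet in 0. Open state 1: 0b->1.
ba: 1a undefined. 1a->0: no, aba/aa meet in 0. 1a->1: ok.
bb: 1b undefined. 1b->0: ok.
All examples now run through 2 states with every (state, symbol) defined. Accept strings end in {1}, Reject strings end in {0}; accept={1}.

states=2 start=0 accept={1} delta: 0a->0 0b->1 1a->1 1b->0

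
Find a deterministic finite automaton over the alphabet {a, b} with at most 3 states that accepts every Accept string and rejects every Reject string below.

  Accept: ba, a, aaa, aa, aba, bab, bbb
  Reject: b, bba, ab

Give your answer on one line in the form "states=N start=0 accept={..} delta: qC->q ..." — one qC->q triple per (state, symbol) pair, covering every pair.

states=3 start=0 accept={0,2} delta: 0a->0 0b->1 1a->2 1b->2 2a->1 2b->0

State merging on the prefix tree: take the shortest (then alphabetical) example prefix whose next move is undefined and point that move at state 0, else 1, else 2, ...; a target is out if some Accept/Reject pair would then sit in one state with the same input left (inseparable). If every existing state is out, open a new one.
a: 0a undefined. 0a->0: ok.
b: 0b undefined. 0b->0: no, ba/b meet in 0. Open state 1: 0b->1.
ba: 1a undefined. 1a->0: no, bab/b meet in 1. 1a->1: no, ba/b meet in 1. Open state 2: 1a->2.
bb: 1b undefined. 1b->0: no, a/bba meet in 0. 1b->1: no, ba/bba meet in 2. 1b->2: ok.
bab: 2b undefined. 2b->0: ok.
bba: 2a undefined. 2a->0: no, a/bba meet in 0. 2a->1: ok.
All examples now run through 3 states with every (state, symbol) defined. Accept strings end in {0,2}, Reject strings end in {1}; accept={0,2}.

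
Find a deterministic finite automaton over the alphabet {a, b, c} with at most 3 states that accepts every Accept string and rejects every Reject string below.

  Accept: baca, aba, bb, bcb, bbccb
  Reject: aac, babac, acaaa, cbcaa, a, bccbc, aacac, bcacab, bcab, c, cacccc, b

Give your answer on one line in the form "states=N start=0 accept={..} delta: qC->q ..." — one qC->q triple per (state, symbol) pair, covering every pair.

Fold the examples into a partial DFA from state 0: repeatedly fix the first undefined (state, symbol) met by the shortest-then-alphabetical prefix, trying targets in increasing order and rejecting any under which an Accept and a Reject string meet in one state with the same remainder; add a state when all current targets are rejected. Accepting states are where Accept strings end.
a: 0a undefined. 0a->0: ok.
b: 0b undefined. 0b->0: no, aba/a meet in 0. Open state 1: 0b->1.
c: 0c undefined. 0c->0: ok.
ba: 1a undefined. 1a->0: no, baca/aac meet in 0. 1a->1: no, aba/b meet in 1. Open state 2: 1a->2.
bb: 1b undefined. 1b->0: no, bb/aac meet in 0. 1b->1: no, bb/b meet in 1. 1b->2: ok.
bc: 1c undefined. 1c->0: no, bcb/bcacab meet in 1. 1c->1: ok.
bab: 2b undefined. 2b->0: ok.
bac: 2c undefined. 2c->0: no, baca/aac meet in 0. 2c->1: ok.
cbcaa: 2a undefined. 2a->0: ok.
All examples now run through 3 states with every (state, symbol) defined. Accept strings end in {2}, Reject strings end in {0,1}; accept={2}.

states=3 start=0 accept={2} delta: 0a->0 0b->1 0c->0 1a->2 1b->2 1c->1 2a->0 2b->0 2c->1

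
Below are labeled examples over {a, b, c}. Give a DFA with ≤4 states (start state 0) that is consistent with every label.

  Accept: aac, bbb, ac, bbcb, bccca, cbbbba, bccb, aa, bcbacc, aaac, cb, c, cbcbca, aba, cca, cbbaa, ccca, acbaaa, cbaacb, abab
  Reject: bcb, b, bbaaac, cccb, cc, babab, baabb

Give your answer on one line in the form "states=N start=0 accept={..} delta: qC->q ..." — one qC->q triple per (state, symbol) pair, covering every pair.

states=3 start=0 accept={0,2} delta: 0a->0 0b->1 0c->2 1a->2 1b->2 1c->0 2a->2 2b->0 2c->1

State merging on the prefix tree: take the shortest (then alphabetical) example prefix whose next move is undefined and point that move at state 0, else 1, else 2, ...; a target is out if some Accept/Reject pair would then sit in one state with the same input left (inseparable). If every existing state is out, open a new one.
a: 0a undefined. 0a->0: ok.
b: 0b undefined. 0b->0: no, aac/bbaaac meet in 0 with "c" left. Open state 1: 0b->1.
c: 0c undefined. 0c->0: no, aac/cc meet in 0. 0c->1: no, aac/b meet in 1. Open state 2: 0c->2.
ba: 1a undefined. 1a->0: no, abab/b meet in 1. 1a->1: no, bbb/baabb meet in 1 with "bb" left. 1a->2: ok.
bb: 1b undefined. 1b->0: no, aac/bbaaac meet in 2. 1b->1: no, bbb/b meet in 1. 1b->2: ok.
bc: 1c undefined. 1c->0: ok.
cb: 2b undefined. 2b->0: ok.
cc: 2c undefined. 2c->0: no, bbb/cccb meet in 0. 2c->1: ok.
baa: 2a undefined. 2a->0: no, aac/bbaaac meet in 2. 2a->1: no, bbb/bbaaac meet in 0. 2a->2: ok.
All examples now run through 3 states with every (state, symbol) defined. Accept strings end in {0,2}, Reject strings end in {1}; accept={0,2}.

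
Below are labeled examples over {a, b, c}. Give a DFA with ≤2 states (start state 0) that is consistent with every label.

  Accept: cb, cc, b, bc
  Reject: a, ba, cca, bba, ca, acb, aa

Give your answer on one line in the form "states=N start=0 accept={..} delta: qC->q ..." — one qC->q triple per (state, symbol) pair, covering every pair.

Fold the examples into a partial DFA from state 0: repeatedly fix the first undefined (state, symbol) met by the shortest-then-alphabetical prefix, trying targets in increasing order and rejecting any under which an Accept and a Reject string meet in one state with the same remainder; add a state when all current targets are rejected. Accepting states are where Accept strings end.
a: 0a undefined. 0a->0: no, cb/acb meet in 0 with "cb" left. Open state 1: 0a->1.
b: 0b undefined. 0b->0: ok.
c: 0c undefined. 0c->0: ok.
aa: 1a undefined. 1a->0: no, cb/aa meet in 0. 1a->1: ok.
ac: 1c undefined. 1c->0: no, cb/acb meet in 0. 1c->1: ok.
acb: 1b undefined. 1b->0: no, cb/acb meet in 0. 1b->1: ok.
All examples now run through 2 states with every (state, symbol) defined. Accept strings end in {0}, Reject strings end in {1}; accept={0}.

states=2 start=0 accept={0} delta: 0a->1 0b->0 0c->0 1a->1 1b->1 1c->1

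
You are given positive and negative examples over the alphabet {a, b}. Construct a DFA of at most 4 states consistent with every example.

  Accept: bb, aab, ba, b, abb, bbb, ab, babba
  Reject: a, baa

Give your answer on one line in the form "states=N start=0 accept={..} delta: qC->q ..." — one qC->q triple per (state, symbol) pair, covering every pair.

states=3 start=0 accept={1,2} delta: 0a->0 0b->1 1a->2 1b->1 2a->0 2b->0

State merging on the prefix tree: take the shortest (then alphabetical) example prefix whose next move is undefined and point that move at state 0, else 1, else 2, ...; a target is out if some Accept/Reject pair would then sit in one state with the same input left (inseparable). If every existing state is out, open a new one.
a: 0a undefined. 0a->0: ok.
b: 0b undefined. 0b->0: no, bb/a meet in 0. Open state 1: 0b->1.
ba: 1a undefined. 1a->0: no, ba/a meet in 0. 1a->1: no, aab/baa meet in 1. Open state 2: 1a->2.
bb: 1b undefined. 1b->0: no, bb/a meet in 0. 1b->1: ok.
baa: 2a undefined. 2a->0: ok.
bab: 2b undefined. 2b->0: ok.
All examples now run through 3 states with every (state, symbol) defined. Accept strings end in {1,2}, Reject strings end in {0}; accept={1,2}.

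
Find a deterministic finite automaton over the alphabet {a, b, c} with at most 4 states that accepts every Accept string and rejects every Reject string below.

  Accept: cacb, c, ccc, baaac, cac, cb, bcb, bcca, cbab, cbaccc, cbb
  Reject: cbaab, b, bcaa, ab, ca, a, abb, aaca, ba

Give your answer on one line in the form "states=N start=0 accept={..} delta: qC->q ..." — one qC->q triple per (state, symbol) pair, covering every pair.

Grow the machine one transition at a time. Run the examples from 0; the earliest place one falls off (shortest prefix, ties alphabetical) gets sent to the lowest-numbered state that keeps every Accept/Reject pair distinguishable — a pair clashes when both reach the same state with identical unread suffix — and to a fresh state only if none does.
a: 0a undefined. 0a->0: ok.
b: 0b undefined. 0b->0: ok.
c: 0c undefined. 0c->0: no, cacb/cbaab meet in 0. Open state 1: 0c->1.
ca: 1a undefined. 1a->0: ok.
cb: 1b undefined. 1b->0: no, cacb/cbaab meet in 0. 1b->1: no, cbab/cbaab meet in 0. Open state 2: 1b->2.
cc: 1c undefined. 1c->0: no, bcca/b meet in 0. 1c->1: no, bcca/b meet in 0. 1c->2: ok.
cba: 2a undefined. 2a->0: no, bcca/cbaab meet in 0. 2a->1: ok.
cbb: 2b undefined. 2b->0: no, cbb/cbaab meet in 0. 2b->1: ok.
ccc: 2c undefined. 2c->0: no, ccc/cbaab meet in 0. 2c->1: ok.
All examples now run through 3 states with every (state, symbol) defined. Accept strings end in {1,2}, Reject strings end in {0}; accept={1,2}.

states=3 start=0 accept={1,2} delta: 0a->0 0b->0 0c->1 1a->0 1b->2 1c->2 2a->1 2b->1 2c->1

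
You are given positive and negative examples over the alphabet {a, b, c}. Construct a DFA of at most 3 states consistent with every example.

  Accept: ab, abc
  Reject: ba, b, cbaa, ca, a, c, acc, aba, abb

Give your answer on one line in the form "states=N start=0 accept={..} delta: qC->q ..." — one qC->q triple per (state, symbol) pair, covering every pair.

State merging on the prefix tree: take the shortest (then alphabetical) example prefix whose next move is undefined and point that move at state 0, else 1, else 2, ...; a target is out if some Accept/Reject pair would then sit in one state with the same input left (inseparable). If every existing state is out, open a new one.
a: 0a undefined. 0a->0: no, ab/b meet in 0 with "b" left. Open state 1: 0a->1.
b: 0b undefined. 0b->0: ok.
c: 0c undefined. 0c->0: ok.
ab: 1b undefined. 1b->0: no, ab/b meet in 0. 1b->1: no, ab/ba meet in 1. Open state 2: 1b->2.
ac: 1c undefined. 1c->0: ok.
aba: 2a undefined. 2a->0: ok.
abb: 2b undefined. 2b->0: ok.
abc: 2c undefined. 2c->0: no, abc/b meet in 0. 2c->1: no, abc/ba meet in 1. 2c->2: ok.
cbaa: 1a undefined. 1a->0: ok.
All examples now run through 3 states with every (state, symbol) defined. Accept strings end in {2}, Reject strings end in {0,1}; accept={2}.

states=3 start=0 accept={2} delta: 0a->1 0b->0 0c->0 1a->0 1b->2 1c->0 2a->0 2b->0 2c->2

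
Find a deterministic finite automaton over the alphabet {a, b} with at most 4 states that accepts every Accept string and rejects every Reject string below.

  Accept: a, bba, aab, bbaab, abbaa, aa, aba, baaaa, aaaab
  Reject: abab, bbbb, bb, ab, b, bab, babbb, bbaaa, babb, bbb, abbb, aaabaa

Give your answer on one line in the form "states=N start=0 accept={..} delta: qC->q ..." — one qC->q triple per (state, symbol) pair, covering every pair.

Fold the examples into a partial DFA from state 0: repeatedly fix the first undefined (state, symbol) met by the shortest-then-alphabetical prefix, trying targets in increasing order and rejecting any under which an Accept and a Reject string meet in one state with the same remainder; add a state when all current targets are rejected. Accepting states are where Accept strings end.
a: 0a undefined. 0a->0: no, aab/ab meet in 0 with "b" left. Open state 1: 0a->1.
b: 0b undefined. 0b->0: ok.
aa: 1a undefined. 1a->0: no, a/bbaaa meet in 1. 1a->1: no, a/bbaaa meet in 1. Open state 2: 1a->2.
ab: 1b undefined. 1b->0: ok.
aaa: 2a undefined. 2a->0: no, abbaa/aaabaa meet in 2. 2a->1: no, a/bbaaa meet in 1. 2a->2: no, abbaa/bbaaa meet in 2. Open state 3: 2a->3.
aab: 2b undefined. 2b->0: no, aab/abab meet in 0. 2b->1: ok.
aaaa: 3a undefined. 3a->0: no, baaaa/abab meet in 0. 3a->1: no, aaaab/abab meet in 0. 3a->2: ok.
aaab: 3b undefined. 3b->0: no, abbaa/aaabaa meet in 2. 3b->1: ok.
All examples now run through 4 states with every (state, symbol) defined. Accept strings end in {1,2}, Reject strings end in {0,3}; accept={1,2}.

states=4 start=0 accept={1,2} delta: 0a->1 0b->0 1a->2 1b->0 2a->3 2b->1 3a->2 3b->1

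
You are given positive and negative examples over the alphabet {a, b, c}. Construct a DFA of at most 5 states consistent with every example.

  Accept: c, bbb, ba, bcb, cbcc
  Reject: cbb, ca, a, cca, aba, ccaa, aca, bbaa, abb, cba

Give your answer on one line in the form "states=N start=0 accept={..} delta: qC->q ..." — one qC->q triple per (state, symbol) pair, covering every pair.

states=4 start=0 accept={0,3} delta: 0a->1 0b->2 0c->3 1a->1 1b->0 1c->0 2a->0 2b->1 2c->1 3a->1 3b->0 3c->0

Fold the examples into a partial DFA from state 0: repeatedly fix the first undefined (state, symbol) met by the shortest-then-alphabetical prefix, trying targets in increasing order and rejecting any under which an Accept and a Reject string meet in one state with the same remainder; add a state when all current targets are rejected. Accepting states are where Accept strings end.
a: 0a undefined. 0a->0: no, ba/aba meet in 0 with "ba" left. Open state 1: 0a->1.
b: 0b undefined. 0b->0: no, ba/a meet in 1. 0b->1: no, bbb/abb meet in 1 with "bb" left. Open state 2: 0b->2.
c: 0c undefined. 0c->0: no, ba/cba meet in 2 with "a" left. 0c->1: no, c/a meet in 1. 0c->2: no, bbb/cbb meet in 2 with "bb" left. Open state 3: 0c->3.
ab: 1b undefined. 1b->0: ok.
ac: 1c undefined. 1c->0: ok.
ba: 2a undefined. 2a->0: ok.
bb: 2b undefined. 2b->0: no, bbb/abb meet in 2. 2b->1: ok.
bc: 2c undefined. 2c->0: no, bcb/abb meet in 2. 2c->1: ok.
ca: 3a undefined. 3a->0: no, bbb/ca meet in 0. 3a->1: ok.
cb: 3b undefined. 3b->0: ok.
cc: 3c undefined. 3c->0: ok.
bba: 1a undefined. 1a->0: no, bbb/ccaa meet in 0. 1a->1: ok.
All examples now run through 4 states with every (state, symbol) defined. Accept strings end in {0,3}, Reject strings end in {1,2}; accept={0,3}.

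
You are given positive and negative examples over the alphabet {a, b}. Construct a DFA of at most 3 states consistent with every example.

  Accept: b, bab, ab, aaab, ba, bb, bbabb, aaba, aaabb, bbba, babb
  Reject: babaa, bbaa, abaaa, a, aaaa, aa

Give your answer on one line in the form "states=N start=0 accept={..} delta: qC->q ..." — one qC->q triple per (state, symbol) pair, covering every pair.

states=3 start=0 accept={1,2} delta: 0a->0 0b->1 1a->2 1b->1 2a->0 2b->1

Grow the machine one transition at a time. Run the examples from 0; the earliest place one falls off (shortest prefix, ties alphabetical) gets sent to the lowest-numbered state that keeps every Accept/Reject pair distinguishable — a pair clashes when both reach the same state with identical unread suffix — and to a fresh state only if none does.
a: 0a undefined. 0a->0: ok.
b: 0b undefined. 0b->0: no, b/babaa meet in 0. Open state 1: 0b->1.
ba: 1a undefined. 1a->0: no, ba/babaa meet in 0. 1a->1: no, b/abaaa meet in 1. Open state 2: 1a->2.
bb: 1b undefined. 1b->0: no, bb/bbaa meet in 0. 1b->1: ok.
bab: 2b undefined. 2b->0: no, bab/babaa meet in 0. 2b->1: ok.
abaa: 2a undefined. 2a->0: ok.
All examples now run through 3 states with every (state, symbol) defined. Accept strings end in {1,2}, Reject strings end in {0}; accept={1,2}.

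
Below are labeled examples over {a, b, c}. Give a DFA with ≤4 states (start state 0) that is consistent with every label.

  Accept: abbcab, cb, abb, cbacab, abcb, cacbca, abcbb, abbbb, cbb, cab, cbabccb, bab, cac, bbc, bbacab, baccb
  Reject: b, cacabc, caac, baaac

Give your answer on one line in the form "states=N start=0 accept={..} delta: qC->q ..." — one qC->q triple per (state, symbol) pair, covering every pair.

states=4 start=0 accept={0,2,3} delta: 0a->0 0b->1 0c->1 1a->2 1b->2 1c->1 2a->0 2b->2 2c->3 3a->3 3b->0 3c->1

Fold the examples into a partial DFA from state 0: repeatedly fix the first undefined (state, symbol) met by the shortest-then-alphabetical prefix, trying targets in increasing order and rejecting any under which an Accept and a Reject string meet in one state with the same remainder; add a state when all current targets are rejected. Accepting states are where Accept strings end.
a: 0a undefined. 0a->0: ok.
b: 0b undefined. 0b->0: no, abb/b meet in 0. Open state 1: 0b->1.
c: 0c undefined. 0c->0: no, cb/b meet in 1. 0c->1: ok.
ba: 1a undefined. 1a->0: no, cab/b meet in 1. 1a->1: no, cac/caac meet in 1 with "c" left. Open state 2: 1a->2.
bb: 1b undefined. 1b->0: no, cbb/b meet in 1. 1b->1: no, cb/b meet in 1. 1b->2: ok.
abc: 1c undefined. 1c->0: no, abcb/b meet in 1. 1c->1: ok.
baa: 2a undefined. 2a->0: ok.
bab: 2b undefined. 2b->0: no, abbbb/b meet in 1. 2b->1: no, cbacab/b meet in 1. 2b->2: ok.
bac: 2c undefined. 2c->0: no, abbcab/b meet in 1. 2c->1: no, cac/b meet in 1. 2c->2: no, abbcab/b meet in 1. Open state 3: 2c->3.
bacc: 3c undefined. 3c->0: no, baccb/b meet in 1. 3c->1: ok.
caca: 3a undefined. 3a->0: no, abbcab/b meet in 1. 3a->1: no, cac/cacabc meet in 3. 3a->2: no, cac/cacabc meet in 3. 3a->3: ok.
cacb: 3b undefined. 3b->0: ok.
All examples now run through 4 states with every (state, symbol) defined. Accept strings end in {0,2,3}, Reject strings end in {1}; accept={0,2,3}.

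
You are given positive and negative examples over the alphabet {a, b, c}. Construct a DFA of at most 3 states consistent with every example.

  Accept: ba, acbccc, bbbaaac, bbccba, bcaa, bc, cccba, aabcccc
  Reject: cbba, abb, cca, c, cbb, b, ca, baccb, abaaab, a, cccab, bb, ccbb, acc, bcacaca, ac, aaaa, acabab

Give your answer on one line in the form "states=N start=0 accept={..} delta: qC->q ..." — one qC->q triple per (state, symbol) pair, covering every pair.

states=3 start=0 accept={2} delta: 0a->0 0b->1 0c->0 1a->2 1b->0 1c->2 2a->1 2b->0 2c->2

Grow the machine one transition at a time. Run the examples from 0; the earliest place one falls off (shortest prefix, ties alphabetical) gets sent to the lowest-numbered state that keeps every Accept/Reject pair distinguishable — a pair clashes when both reach the same state with identical unread suffix — and to a fresh state only if none does.
a: 0a undefined. 0a->0: ok.
b: 0b undefined. 0b->0: no, ba/abb meet in 0. Open state 1: 0b->1.
c: 0c undefined. 0c->0: ok.
ba: 1a undefined. 1a->0: no, ba/cca meet in 0. 1a->1: no, ba/b meet in 1. Open state 2: 1a->2.
bb: 1b undefined. 1b->0: ok.
bc: 1c undefined. 1c->0: no, acbccc/cbba meet in 0. 1c->1: no, acbccc/b meet in 1. 1c->2: ok.
bac: 2c undefined. 2c->0: no, acbccc/cbba meet in 0. 2c->1: no, aabcccc/b meet in 1. 2c->2: ok.
bca: 2a undefined. 2a->0: no, bbbaaac/cbba meet in 0. 2a->1: ok.
baccb: 2b undefined. 2b->0: ok.
All examples now run through 3 states with every (state, symbol) defined. Accept strings end in {2}, Reject strings end in {0,1}; accept={2}.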